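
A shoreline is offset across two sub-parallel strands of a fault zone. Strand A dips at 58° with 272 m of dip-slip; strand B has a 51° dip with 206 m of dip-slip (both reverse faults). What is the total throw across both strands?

391 m

throw_A = 272 × sin(58°) = 230.7 m
throw_B = 206 × sin(51°) = 160.1 m
total = 230.7 + 160.1 = 391 m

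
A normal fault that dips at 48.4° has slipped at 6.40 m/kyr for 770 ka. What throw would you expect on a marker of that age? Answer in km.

dip-slip = rate × time = 6.40 m/kyr × 770 ka = 4928 m
throw = dip-slip × sin(dip) = 4928 × sin(48.4°) = 3690 m = 3.69 km

3.69 km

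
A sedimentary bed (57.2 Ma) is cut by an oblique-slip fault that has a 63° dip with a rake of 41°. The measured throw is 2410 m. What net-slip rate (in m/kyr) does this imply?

dip-slip = throw / sin(dip) = 2410 / sin(63°) = 2705 m
net slip = dip-slip / sin(rake) = 2705 / sin(41°) = 4123 m
rate = 4123 m / 57.2 Ma = 0.0000721 m/yr = 0.0721 m/kyr

0.0721 m/kyr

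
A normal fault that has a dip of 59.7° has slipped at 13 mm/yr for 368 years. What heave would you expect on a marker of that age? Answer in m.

dip-slip = rate × time = 13 mm/yr × 368 years = 4.784 m
heave = dip-slip × cos(dip) = 4.784 × cos(59.7°) = 2.41 m

2.41 m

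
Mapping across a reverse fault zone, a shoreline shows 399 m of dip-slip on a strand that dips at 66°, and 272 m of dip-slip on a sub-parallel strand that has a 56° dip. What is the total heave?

heave_A = 399 × cos(66°) = 162.3 m
heave_B = 272 × cos(56°) = 152.1 m
total = 162.3 + 152.1 = 314 m

314 m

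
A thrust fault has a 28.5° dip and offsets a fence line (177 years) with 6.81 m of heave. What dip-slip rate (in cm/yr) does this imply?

dip-slip = heave / cos(dip) = 6.81 m / cos(28.5°) = 7.749 m
rate = 7.749 m / 177 years = 0.0438 m/yr = 4.38 cm/yr

4.38 cm/yr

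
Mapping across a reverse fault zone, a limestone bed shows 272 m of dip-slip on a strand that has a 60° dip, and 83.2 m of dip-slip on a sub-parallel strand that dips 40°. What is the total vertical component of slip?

throw_A = 272 × sin(60°) = 235.6 m
throw_B = 83.2 × sin(40°) = 53.48 m
total = 235.6 + 53.48 = 289 m

289 m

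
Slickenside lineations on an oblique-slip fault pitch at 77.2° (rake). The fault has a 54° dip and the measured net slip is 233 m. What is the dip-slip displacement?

dip-slip = net slip × sin(rake) = 233 m × sin(77.2°) = 227 m

227 m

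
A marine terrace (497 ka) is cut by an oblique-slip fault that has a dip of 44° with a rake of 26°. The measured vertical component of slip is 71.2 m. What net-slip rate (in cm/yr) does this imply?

0.0470 cm/yr

dip-slip = throw / sin(dip) = 71.2 / sin(44°) = 102.5 m
net slip = dip-slip / sin(rake) = 102.5 / sin(26°) = 233.8 m
rate = 233.8 m / 497 ka = 0.000470 m/yr = 0.0470 cm/yr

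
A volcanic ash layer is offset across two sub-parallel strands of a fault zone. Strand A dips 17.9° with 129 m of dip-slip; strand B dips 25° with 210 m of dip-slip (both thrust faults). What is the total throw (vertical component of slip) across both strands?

throw_A = 129 × sin(17.9°) = 39.65 m
throw_B = 210 × sin(25°) = 88.75 m
total = 39.65 + 88.75 = 128 m

128 m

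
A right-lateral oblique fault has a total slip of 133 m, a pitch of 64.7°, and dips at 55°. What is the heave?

69 m

dip-slip = net slip × sin(rake) = 133 m × sin(64.7°) = 120.2 m
heave = dip-slip × cos(dip) = 120.2 × cos(55°) = 69 m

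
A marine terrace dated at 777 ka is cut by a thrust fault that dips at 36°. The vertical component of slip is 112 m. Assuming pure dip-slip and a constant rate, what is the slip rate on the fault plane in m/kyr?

dip-slip = throw / sin(dip) = 112 m / sin(36°) = 190.5 m
rate = 190.5 m / 777 ka = 0.000245 m/yr = 0.245 m/kyr

0.245 m/kyr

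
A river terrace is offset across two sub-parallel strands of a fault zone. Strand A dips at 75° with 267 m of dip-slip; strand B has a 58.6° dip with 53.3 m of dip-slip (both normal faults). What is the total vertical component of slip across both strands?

throw_A = 267 × sin(75°) = 257.9 m
throw_B = 53.3 × sin(58.6°) = 45.49 m
total = 257.9 + 45.49 = 303 m

303 m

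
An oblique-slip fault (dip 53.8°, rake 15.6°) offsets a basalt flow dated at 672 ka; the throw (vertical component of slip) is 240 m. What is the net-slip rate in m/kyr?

dip-slip = throw / sin(dip) = 240 / sin(53.8°) = 297.4 m
net slip = dip-slip / sin(rake) = 297.4 / sin(15.6°) = 1106 m
rate = 1106 m / 672 ka = 0.00165 m/yr = 1.65 m/kyr

1.65 m/kyr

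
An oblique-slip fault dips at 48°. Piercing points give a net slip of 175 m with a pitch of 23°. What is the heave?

45.8 m

dip-slip = net slip × sin(rake) = 175 m × sin(23°) = 68.38 m
heave = dip-slip × cos(dip) = 68.38 × cos(48°) = 45.8 m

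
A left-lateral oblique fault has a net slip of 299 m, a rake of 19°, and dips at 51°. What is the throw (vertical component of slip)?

dip-slip = net slip × sin(rake) = 299 m × sin(19°) = 97.34 m
throw = dip-slip × sin(dip) = 97.34 × sin(51°) = 75.7 m

75.7 m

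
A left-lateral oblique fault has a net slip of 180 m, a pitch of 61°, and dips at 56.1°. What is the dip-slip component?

157 m

dip-slip = net slip × sin(rake) = 180 m × sin(61°) = 157 m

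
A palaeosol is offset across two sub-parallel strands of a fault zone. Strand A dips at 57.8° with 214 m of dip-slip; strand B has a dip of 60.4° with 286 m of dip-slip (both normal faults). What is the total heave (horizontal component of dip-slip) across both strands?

255 m

heave_A = 214 × cos(57.8°) = 114 m
heave_B = 286 × cos(60.4°) = 141.3 m
total = 114 + 141.3 = 255 m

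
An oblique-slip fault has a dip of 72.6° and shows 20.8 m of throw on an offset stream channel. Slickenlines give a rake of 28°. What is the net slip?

46.4 m

dip-slip = throw / sin(dip) = 20.8 / sin(72.6°) = 21.80 m
net slip = dip-slip / sin(rake) = 21.80 / sin(28°) = 46.4 m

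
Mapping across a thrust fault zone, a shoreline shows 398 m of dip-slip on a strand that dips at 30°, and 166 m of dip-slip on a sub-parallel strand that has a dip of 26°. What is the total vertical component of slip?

272 m

throw_A = 398 × sin(30°) = 199 m
throw_B = 166 × sin(26°) = 72.77 m
total = 199 + 72.77 = 272 m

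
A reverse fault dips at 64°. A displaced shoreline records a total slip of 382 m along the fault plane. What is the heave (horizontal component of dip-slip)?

heave = dip-slip × cos(dip) = 382 m × cos(64°) = 167 m

167 m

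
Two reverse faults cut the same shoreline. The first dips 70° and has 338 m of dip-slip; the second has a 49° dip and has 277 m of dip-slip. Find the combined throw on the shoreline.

527 m

throw_A = 338 × sin(70°) = 317.6 m
throw_B = 277 × sin(49°) = 209.1 m
total = 317.6 + 209.1 = 527 m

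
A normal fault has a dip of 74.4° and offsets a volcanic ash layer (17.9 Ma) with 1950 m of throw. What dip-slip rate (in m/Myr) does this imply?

dip-slip = throw / sin(dip) = 1950 m / sin(74.4°) = 2025 m
rate = 2025 m / 17.9 Ma = 0.000113 m/yr = 113 m/Myr

113 m/Myr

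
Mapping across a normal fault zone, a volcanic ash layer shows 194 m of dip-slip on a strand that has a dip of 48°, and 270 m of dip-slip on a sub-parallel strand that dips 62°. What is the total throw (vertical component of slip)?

throw_A = 194 × sin(48°) = 144.2 m
throw_B = 270 × sin(62°) = 238.4 m
total = 144.2 + 238.4 = 383 m

383 m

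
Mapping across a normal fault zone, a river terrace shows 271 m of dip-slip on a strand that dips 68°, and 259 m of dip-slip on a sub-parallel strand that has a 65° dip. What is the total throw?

throw_A = 271 × sin(68°) = 251.3 m
throw_B = 259 × sin(65°) = 234.7 m
total = 251.3 + 234.7 = 486 m

486 m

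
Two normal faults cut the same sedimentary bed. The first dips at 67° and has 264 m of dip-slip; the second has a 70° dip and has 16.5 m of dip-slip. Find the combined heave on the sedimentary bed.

109 m

heave_A = 264 × cos(67°) = 103.2 m
heave_B = 16.5 × cos(70°) = 5.643 m
total = 103.2 + 5.643 = 109 m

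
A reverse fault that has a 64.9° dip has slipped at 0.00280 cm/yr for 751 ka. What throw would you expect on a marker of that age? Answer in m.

19 m

dip-slip = rate × time = 0.00280 cm/yr × 751 ka = 21.03 m
throw = dip-slip × sin(dip) = 21.03 × sin(64.9°) = 19 m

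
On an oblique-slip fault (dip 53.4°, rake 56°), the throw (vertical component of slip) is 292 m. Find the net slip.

439 m

dip-slip = throw / sin(dip) = 292 / sin(53.4°) = 363.7 m
net slip = dip-slip / sin(rake) = 363.7 / sin(56°) = 439 m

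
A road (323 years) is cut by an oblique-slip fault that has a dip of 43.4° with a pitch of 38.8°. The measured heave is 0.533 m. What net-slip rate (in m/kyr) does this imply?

dip-slip = heave / cos(dip) = 0.533 / cos(43.4°) = 0.7336 m
net slip = dip-slip / sin(rake) = 0.7336 / sin(38.8°) = 1.171 m
rate = 1.171 m / 323 years = 0.00362 m/yr = 3.62 m/kyr

3.62 m/kyr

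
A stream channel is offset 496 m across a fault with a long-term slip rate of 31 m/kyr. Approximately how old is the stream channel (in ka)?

16 ka

age = offset / rate = 496 m / (31 m/kyr) = 16000 yr = 16 ka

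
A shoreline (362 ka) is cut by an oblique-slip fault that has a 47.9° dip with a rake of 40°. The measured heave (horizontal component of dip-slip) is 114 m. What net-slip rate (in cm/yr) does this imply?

dip-slip = heave / cos(dip) = 114 / cos(47.9°) = 170 m
net slip = dip-slip / sin(rake) = 170 / sin(40°) = 264.5 m
rate = 264.5 m / 362 ka = 0.000731 m/yr = 0.0731 cm/yr

0.0731 cm/yr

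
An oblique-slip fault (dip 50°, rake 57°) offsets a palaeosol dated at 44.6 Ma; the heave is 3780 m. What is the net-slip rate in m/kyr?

0.157 m/kyr

dip-slip = heave / cos(dip) = 3780 / cos(50°) = 5881 m
net slip = dip-slip / sin(rake) = 5881 / sin(57°) = 7012 m
rate = 7012 m / 44.6 Ma = 0.000157 m/yr = 0.157 m/kyr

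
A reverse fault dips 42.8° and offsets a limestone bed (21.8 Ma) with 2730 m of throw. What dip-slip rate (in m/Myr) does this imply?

184 m/Myr

dip-slip = throw / sin(dip) = 2730 m / sin(42.8°) = 4018 m
rate = 4018 m / 21.8 Ma = 0.000184 m/yr = 184 m/Myr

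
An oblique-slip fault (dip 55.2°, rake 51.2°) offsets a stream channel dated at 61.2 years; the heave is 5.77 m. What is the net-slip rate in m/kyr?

212 m/kyr

dip-slip = heave / cos(dip) = 5.77 / cos(55.2°) = 10.11 m
net slip = dip-slip / sin(rake) = 10.11 / sin(51.2°) = 12.97 m
rate = 12.97 m / 61.2 years = 0.212 m/yr = 212 m/kyr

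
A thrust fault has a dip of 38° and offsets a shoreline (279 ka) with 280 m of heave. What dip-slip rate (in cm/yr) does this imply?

dip-slip = heave / cos(dip) = 280 m / cos(38°) = 355.3 m
rate = 355.3 m / 279 ka = 0.00127 m/yr = 0.127 cm/yr

0.127 cm/yr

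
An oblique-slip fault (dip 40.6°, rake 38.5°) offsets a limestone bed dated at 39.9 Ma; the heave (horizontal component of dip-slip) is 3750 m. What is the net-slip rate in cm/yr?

dip-slip = heave / cos(dip) = 3750 / cos(40.6°) = 4939 m
net slip = dip-slip / sin(rake) = 4939 / sin(38.5°) = 7934 m
rate = 7934 m / 39.9 Ma = 0.000199 m/yr = 0.0199 cm/yr

0.0199 cm/yr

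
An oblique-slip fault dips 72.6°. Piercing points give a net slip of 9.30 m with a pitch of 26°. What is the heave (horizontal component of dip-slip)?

1.22 m

dip-slip = net slip × sin(rake) = 9.30 m × sin(26°) = 4.077 m
heave = dip-slip × cos(dip) = 4.077 × cos(72.6°) = 1.22 m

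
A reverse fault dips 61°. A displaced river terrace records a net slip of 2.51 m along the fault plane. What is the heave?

heave = dip-slip × cos(dip) = 2.51 m × cos(61°) = 1.22 m

1.22 m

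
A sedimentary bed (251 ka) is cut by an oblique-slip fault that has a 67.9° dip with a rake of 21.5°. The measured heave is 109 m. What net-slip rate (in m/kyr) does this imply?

3.15 m/kyr

dip-slip = heave / cos(dip) = 109 / cos(67.9°) = 289.7 m
net slip = dip-slip / sin(rake) = 289.7 / sin(21.5°) = 790.5 m
rate = 790.5 m / 251 ka = 0.00315 m/yr = 3.15 m/kyr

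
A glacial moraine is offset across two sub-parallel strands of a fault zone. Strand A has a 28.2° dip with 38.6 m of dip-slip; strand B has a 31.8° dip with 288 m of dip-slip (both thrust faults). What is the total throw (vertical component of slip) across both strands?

170 m

throw_A = 38.6 × sin(28.2°) = 18.24 m
throw_B = 288 × sin(31.8°) = 151.8 m
total = 18.24 + 151.8 = 170 m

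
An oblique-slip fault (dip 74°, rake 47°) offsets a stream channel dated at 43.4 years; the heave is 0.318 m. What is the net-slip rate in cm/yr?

3.63 cm/yr

dip-slip = heave / cos(dip) = 0.318 / cos(74°) = 1.154 m
net slip = dip-slip / sin(rake) = 1.154 / sin(47°) = 1.577 m
rate = 1.577 m / 43.4 years = 0.0363 m/yr = 3.63 cm/yr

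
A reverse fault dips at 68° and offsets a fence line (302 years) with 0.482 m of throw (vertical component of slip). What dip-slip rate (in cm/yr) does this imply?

0.172 cm/yr

dip-slip = throw / sin(dip) = 0.482 m / sin(68°) = 0.5199 m
rate = 0.5199 m / 302 years = 0.00172 m/yr = 0.172 cm/yr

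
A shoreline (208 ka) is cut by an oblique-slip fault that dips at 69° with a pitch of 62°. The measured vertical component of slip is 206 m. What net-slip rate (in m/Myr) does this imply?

1200 m/Myr

dip-slip = throw / sin(dip) = 206 / sin(69°) = 220.7 m
net slip = dip-slip / sin(rake) = 220.7 / sin(62°) = 249.9 m
rate = 249.9 m / 208 ka = 0.00120 m/yr = 1200 m/Myr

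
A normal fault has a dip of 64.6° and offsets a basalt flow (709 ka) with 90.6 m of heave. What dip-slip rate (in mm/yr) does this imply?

0.298 mm/yr

dip-slip = heave / cos(dip) = 90.6 m / cos(64.6°) = 211.2 m
rate = 211.2 m / 709 ka = 0.000298 m/yr = 0.298 mm/yr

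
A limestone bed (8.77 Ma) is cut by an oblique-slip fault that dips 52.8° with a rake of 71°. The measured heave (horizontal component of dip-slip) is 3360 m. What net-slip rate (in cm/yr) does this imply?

0.0670 cm/yr

dip-slip = heave / cos(dip) = 3360 / cos(52.8°) = 5557 m
net slip = dip-slip / sin(rake) = 5557 / sin(71°) = 5878 m
rate = 5878 m / 8.77 Ma = 0.000670 m/yr = 0.0670 cm/yr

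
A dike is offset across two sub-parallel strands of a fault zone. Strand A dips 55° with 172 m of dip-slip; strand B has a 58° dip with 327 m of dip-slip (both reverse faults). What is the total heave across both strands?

heave_A = 172 × cos(55°) = 98.66 m
heave_B = 327 × cos(58°) = 173.3 m
total = 98.66 + 173.3 = 272 m

272 m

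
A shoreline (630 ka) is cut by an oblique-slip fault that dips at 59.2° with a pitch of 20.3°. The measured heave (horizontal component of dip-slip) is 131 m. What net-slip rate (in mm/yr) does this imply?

dip-slip = heave / cos(dip) = 131 / cos(59.2°) = 255.8 m
net slip = dip-slip / sin(rake) = 255.8 / sin(20.3°) = 737.4 m
rate = 737.4 m / 630 ka = 0.00117 m/yr = 1.17 mm/yr

1.17 mm/yr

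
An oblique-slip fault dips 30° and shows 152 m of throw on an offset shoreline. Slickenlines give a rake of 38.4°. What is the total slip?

dip-slip = throw / sin(dip) = 152 / sin(30°) = 304 m
net slip = dip-slip / sin(rake) = 304 / sin(38.4°) = 489 m

489 m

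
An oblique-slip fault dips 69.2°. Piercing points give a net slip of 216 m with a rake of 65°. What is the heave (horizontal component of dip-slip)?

69.5 m

dip-slip = net slip × sin(rake) = 216 m × sin(65°) = 195.8 m
heave = dip-slip × cos(dip) = 195.8 × cos(69.2°) = 69.5 m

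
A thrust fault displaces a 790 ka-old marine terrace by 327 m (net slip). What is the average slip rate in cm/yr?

rate = 327 m / 790 ka = 0.000414 m/yr = 0.0414 cm/yr

0.0414 cm/yr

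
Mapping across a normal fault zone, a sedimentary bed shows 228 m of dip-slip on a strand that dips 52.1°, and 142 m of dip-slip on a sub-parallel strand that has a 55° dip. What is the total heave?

222 m

heave_A = 228 × cos(52.1°) = 140.1 m
heave_B = 142 × cos(55°) = 81.45 m
total = 140.1 + 81.45 = 222 m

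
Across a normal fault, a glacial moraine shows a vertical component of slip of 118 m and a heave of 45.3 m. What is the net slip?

126 m

net slip = √(throw² + heave²) = √(118² + 45.3²) = 126 m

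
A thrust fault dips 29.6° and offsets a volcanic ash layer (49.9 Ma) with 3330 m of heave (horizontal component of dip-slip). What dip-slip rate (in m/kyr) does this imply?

0.0767 m/kyr

dip-slip = heave / cos(dip) = 3330 m / cos(29.6°) = 3830 m
rate = 3830 m / 49.9 Ma = 0.0000767 m/yr = 0.0767 m/kyr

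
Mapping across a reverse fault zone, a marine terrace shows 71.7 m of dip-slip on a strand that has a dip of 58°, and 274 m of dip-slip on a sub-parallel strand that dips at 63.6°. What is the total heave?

heave_A = 71.7 × cos(58°) = 38 m
heave_B = 274 × cos(63.6°) = 121.8 m
total = 38 + 121.8 = 160 m

160 m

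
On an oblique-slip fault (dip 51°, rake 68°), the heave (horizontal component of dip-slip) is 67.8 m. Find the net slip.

116 m

dip-slip = heave / cos(dip) = 67.8 / cos(51°) = 107.7 m
net slip = dip-slip / sin(rake) = 107.7 / sin(68°) = 116 m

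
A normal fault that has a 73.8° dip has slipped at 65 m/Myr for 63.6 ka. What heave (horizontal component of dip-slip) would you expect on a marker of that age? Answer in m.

dip-slip = rate × time = 65 m/Myr × 63.6 ka = 4.134 m
heave = dip-slip × cos(dip) = 4.134 × cos(73.8°) = 1.15 m

1.15 m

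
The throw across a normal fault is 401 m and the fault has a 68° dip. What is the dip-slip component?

432 m

dip-slip = throw / sin(dip) = 401 / sin(68°) = 432 m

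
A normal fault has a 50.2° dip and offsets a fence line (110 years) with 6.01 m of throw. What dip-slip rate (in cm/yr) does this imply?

7.11 cm/yr

dip-slip = throw / sin(dip) = 6.01 m / sin(50.2°) = 7.823 m
rate = 7.823 m / 110 years = 0.0711 m/yr = 7.11 cm/yr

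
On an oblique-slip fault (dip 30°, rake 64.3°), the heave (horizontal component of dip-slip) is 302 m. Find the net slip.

387 m

dip-slip = heave / cos(dip) = 302 / cos(30°) = 348.7 m
net slip = dip-slip / sin(rake) = 348.7 / sin(64.3°) = 387 m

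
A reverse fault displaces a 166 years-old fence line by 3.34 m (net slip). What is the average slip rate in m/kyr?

rate = 3.34 m / 166 years = 0.0201 m/yr = 20.1 m/kyr

20.1 m/kyr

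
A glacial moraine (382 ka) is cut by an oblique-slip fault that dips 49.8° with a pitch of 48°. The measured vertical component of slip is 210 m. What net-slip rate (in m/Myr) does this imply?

dip-slip = throw / sin(dip) = 210 / sin(49.8°) = 274.9 m
net slip = dip-slip / sin(rake) = 274.9 / sin(48°) = 370 m
rate = 370 m / 382 ka = 0.000969 m/yr = 969 m/Myr

969 m/Myr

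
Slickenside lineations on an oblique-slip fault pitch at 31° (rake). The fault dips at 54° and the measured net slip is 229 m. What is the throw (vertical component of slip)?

dip-slip = net slip × sin(rake) = 229 m × sin(31°) = 117.9 m
throw = dip-slip × sin(dip) = 117.9 × sin(54°) = 95.4 m

95.4 m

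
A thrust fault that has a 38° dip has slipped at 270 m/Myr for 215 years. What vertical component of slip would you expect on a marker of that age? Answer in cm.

3.57 cm

dip-slip = rate × time = 270 m/Myr × 215 years = 0.05805 m
throw = dip-slip × sin(dip) = 0.05805 × sin(38°) = 0.0357 m = 3.57 cm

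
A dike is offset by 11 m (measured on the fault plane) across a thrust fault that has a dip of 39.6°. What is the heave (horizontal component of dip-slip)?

8.48 m

heave = dip-slip × cos(dip) = 11 m × cos(39.6°) = 8.48 m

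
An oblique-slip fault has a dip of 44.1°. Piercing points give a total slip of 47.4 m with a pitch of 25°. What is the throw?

13.9 m

dip-slip = net slip × sin(rake) = 47.4 m × sin(25°) = 20.03 m
throw = dip-slip × sin(dip) = 20.03 × sin(44.1°) = 13.9 m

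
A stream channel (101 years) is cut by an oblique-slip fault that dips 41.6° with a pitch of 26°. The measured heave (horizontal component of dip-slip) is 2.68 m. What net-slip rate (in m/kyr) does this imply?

80.9 m/kyr

dip-slip = heave / cos(dip) = 2.68 / cos(41.6°) = 3.584 m
net slip = dip-slip / sin(rake) = 3.584 / sin(26°) = 8.175 m
rate = 8.175 m / 101 years = 0.0809 m/yr = 80.9 m/kyr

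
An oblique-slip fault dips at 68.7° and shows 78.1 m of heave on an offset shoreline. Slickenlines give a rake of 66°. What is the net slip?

235 m

dip-slip = heave / cos(dip) = 78.1 / cos(68.7°) = 215 m
net slip = dip-slip / sin(rake) = 215 / sin(66°) = 235 m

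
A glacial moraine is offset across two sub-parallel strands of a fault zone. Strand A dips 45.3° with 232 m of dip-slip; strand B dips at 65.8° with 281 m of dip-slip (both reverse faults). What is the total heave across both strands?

278 m

heave_A = 232 × cos(45.3°) = 163.2 m
heave_B = 281 × cos(65.8°) = 115.2 m
total = 163.2 + 115.2 = 278 m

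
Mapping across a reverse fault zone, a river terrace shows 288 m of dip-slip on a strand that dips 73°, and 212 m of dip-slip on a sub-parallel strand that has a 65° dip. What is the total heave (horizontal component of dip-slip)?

heave_A = 288 × cos(73°) = 84.20 m
heave_B = 212 × cos(65°) = 89.60 m
total = 84.20 + 89.60 = 174 m

174 m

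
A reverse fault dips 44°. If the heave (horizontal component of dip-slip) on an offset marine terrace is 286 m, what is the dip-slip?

398 m

dip-slip = heave / cos(dip) = 286 / cos(44°) = 398 m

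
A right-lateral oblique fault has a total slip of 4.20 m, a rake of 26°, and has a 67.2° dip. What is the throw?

dip-slip = net slip × sin(rake) = 4.20 m × sin(26°) = 1.841 m
throw = dip-slip × sin(dip) = 1.841 × sin(67.2°) = 1.70 m

1.70 m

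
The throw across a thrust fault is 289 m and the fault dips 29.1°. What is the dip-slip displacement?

dip-slip = throw / sin(dip) = 289 / sin(29.1°) = 594 m

594 m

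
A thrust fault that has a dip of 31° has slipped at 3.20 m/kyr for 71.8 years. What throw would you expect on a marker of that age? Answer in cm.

11.8 cm

dip-slip = rate × time = 3.20 m/kyr × 71.8 years = 0.2298 m
throw = dip-slip × sin(dip) = 0.2298 × sin(31°) = 0.118 m = 11.8 cm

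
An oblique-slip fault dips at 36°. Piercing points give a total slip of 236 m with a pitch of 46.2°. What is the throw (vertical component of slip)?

dip-slip = net slip × sin(rake) = 236 m × sin(46.2°) = 170.3 m
throw = dip-slip × sin(dip) = 170.3 × sin(36°) = 100 m

100 m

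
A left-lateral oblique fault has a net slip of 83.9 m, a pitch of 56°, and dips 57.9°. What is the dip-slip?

69.6 m

dip-slip = net slip × sin(rake) = 83.9 m × sin(56°) = 69.6 m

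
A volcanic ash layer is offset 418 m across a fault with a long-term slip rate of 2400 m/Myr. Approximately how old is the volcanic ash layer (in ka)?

age = offset / rate = 418 m / (2400 m/Myr) = 174000 yr = 174 ka

174 ka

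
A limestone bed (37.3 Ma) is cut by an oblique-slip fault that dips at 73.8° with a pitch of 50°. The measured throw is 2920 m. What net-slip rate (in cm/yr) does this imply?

dip-slip = throw / sin(dip) = 2920 / sin(73.8°) = 3041 m
net slip = dip-slip / sin(rake) = 3041 / sin(50°) = 3969 m
rate = 3969 m / 37.3 Ma = 0.000106 m/yr = 0.0106 cm/yr

0.0106 cm/yr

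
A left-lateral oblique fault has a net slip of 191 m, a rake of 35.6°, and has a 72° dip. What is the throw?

106 m

dip-slip = net slip × sin(rake) = 191 m × sin(35.6°) = 111.2 m
throw = dip-slip × sin(dip) = 111.2 × sin(72°) = 106 m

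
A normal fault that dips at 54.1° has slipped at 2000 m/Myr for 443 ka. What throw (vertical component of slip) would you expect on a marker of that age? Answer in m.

dip-slip = rate × time = 2000 m/Myr × 443 ka = 886 m
throw = dip-slip × sin(dip) = 886 × sin(54.1°) = 718 m

718 m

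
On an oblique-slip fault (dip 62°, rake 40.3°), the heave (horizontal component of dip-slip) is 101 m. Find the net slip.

333 m

dip-slip = heave / cos(dip) = 101 / cos(62°) = 215.1 m
net slip = dip-slip / sin(rake) = 215.1 / sin(40.3°) = 333 m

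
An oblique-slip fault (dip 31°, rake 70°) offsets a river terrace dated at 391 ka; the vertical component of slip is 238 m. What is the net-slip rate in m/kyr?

1.26 m/kyr

dip-slip = throw / sin(dip) = 238 / sin(31°) = 462.1 m
net slip = dip-slip / sin(rake) = 462.1 / sin(70°) = 491.8 m
rate = 491.8 m / 391 ka = 0.00126 m/yr = 1.26 m/kyr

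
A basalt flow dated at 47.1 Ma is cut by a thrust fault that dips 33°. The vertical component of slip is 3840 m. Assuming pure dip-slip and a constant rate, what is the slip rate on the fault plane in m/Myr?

150 m/Myr

dip-slip = throw / sin(dip) = 3840 m / sin(33°) = 7051 m
rate = 7051 m / 47.1 Ma = 0.000150 m/yr = 150 m/Myr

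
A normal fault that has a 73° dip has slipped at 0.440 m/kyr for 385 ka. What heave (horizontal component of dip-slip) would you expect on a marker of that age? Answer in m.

49.5 m

dip-slip = rate × time = 0.440 m/kyr × 385 ka = 169.4 m
heave = dip-slip × cos(dip) = 169.4 × cos(73°) = 49.5 m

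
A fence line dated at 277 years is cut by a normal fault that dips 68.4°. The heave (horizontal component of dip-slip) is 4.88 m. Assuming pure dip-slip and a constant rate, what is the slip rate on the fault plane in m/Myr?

dip-slip = heave / cos(dip) = 4.88 m / cos(68.4°) = 13.26 m
rate = 13.26 m / 277 years = 0.0479 m/yr = 47900 m/Myr

47900 m/Myr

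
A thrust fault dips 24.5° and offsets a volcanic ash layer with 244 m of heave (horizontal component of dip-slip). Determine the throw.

throw = heave × tan(dip) = 244 × tan(24.5°) = 111 m

111 m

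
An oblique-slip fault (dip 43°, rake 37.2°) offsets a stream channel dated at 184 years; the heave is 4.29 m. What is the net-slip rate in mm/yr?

dip-slip = heave / cos(dip) = 4.29 / cos(43°) = 5.866 m
net slip = dip-slip / sin(rake) = 5.866 / sin(37.2°) = 9.702 m
rate = 9.702 m / 184 years = 0.0527 m/yr = 52.7 mm/yr

52.7 mm/yr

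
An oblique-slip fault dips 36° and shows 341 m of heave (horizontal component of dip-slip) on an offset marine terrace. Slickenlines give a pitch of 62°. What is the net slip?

dip-slip = heave / cos(dip) = 341 / cos(36°) = 421.5 m
net slip = dip-slip / sin(rake) = 421.5 / sin(62°) = 477 m

477 m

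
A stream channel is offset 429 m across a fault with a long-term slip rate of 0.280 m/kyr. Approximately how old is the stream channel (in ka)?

age = offset / rate = 429 m / (0.280 m/kyr) = 1.53e+06 yr = 1530 ka

1530 ka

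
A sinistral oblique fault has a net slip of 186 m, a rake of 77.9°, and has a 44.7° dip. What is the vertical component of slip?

dip-slip = net slip × sin(rake) = 186 m × sin(77.9°) = 181.9 m
throw = dip-slip × sin(dip) = 181.9 × sin(44.7°) = 128 m

128 m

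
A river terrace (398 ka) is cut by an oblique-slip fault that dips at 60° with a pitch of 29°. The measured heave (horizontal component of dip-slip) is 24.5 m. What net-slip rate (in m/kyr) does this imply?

dip-slip = heave / cos(dip) = 24.5 / cos(60°) = 49 m
net slip = dip-slip / sin(rake) = 49 / sin(29°) = 101.1 m
rate = 101.1 m / 398 ka = 0.000254 m/yr = 0.254 m/kyr

0.254 m/kyr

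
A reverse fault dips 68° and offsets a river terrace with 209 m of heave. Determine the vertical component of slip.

517 m

throw = heave × tan(dip) = 209 × tan(68°) = 517 m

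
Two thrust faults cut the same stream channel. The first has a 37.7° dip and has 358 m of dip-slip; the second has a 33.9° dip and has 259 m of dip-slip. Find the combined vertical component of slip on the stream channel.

throw_A = 358 × sin(37.7°) = 218.9 m
throw_B = 259 × sin(33.9°) = 144.5 m
total = 218.9 + 144.5 = 363 m

363 m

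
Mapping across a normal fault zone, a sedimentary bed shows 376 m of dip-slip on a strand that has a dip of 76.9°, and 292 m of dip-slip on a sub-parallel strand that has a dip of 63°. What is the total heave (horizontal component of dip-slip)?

heave_A = 376 × cos(76.9°) = 85.22 m
heave_B = 292 × cos(63°) = 132.6 m
total = 85.22 + 132.6 = 218 m

218 m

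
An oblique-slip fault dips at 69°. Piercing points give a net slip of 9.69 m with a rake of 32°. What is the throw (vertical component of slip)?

4.79 m

dip-slip = net slip × sin(rake) = 9.69 m × sin(32°) = 5.135 m
throw = dip-slip × sin(dip) = 5.135 × sin(69°) = 4.79 m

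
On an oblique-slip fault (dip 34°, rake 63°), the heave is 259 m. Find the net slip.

351 m

dip-slip = heave / cos(dip) = 259 / cos(34°) = 312.4 m
net slip = dip-slip / sin(rake) = 312.4 / sin(63°) = 351 m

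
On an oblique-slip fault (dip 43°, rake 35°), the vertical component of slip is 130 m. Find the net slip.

332 m

dip-slip = throw / sin(dip) = 130 / sin(43°) = 190.6 m
net slip = dip-slip / sin(rake) = 190.6 / sin(35°) = 332 m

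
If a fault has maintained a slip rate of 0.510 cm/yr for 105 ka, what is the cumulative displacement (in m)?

536 m

slip = rate × time = 0.510 cm/yr × 105 ka = 536 m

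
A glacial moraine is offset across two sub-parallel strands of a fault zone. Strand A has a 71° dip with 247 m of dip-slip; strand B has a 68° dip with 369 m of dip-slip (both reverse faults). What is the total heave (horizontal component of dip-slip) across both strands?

219 m

heave_A = 247 × cos(71°) = 80.42 m
heave_B = 369 × cos(68°) = 138.2 m
total = 80.42 + 138.2 = 219 m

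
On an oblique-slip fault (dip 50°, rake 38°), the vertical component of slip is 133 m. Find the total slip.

282 m

dip-slip = throw / sin(dip) = 133 / sin(50°) = 173.6 m
net slip = dip-slip / sin(rake) = 173.6 / sin(38°) = 282 m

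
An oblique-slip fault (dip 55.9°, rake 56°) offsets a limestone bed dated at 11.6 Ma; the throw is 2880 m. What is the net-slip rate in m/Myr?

362 m/Myr

dip-slip = throw / sin(dip) = 2880 / sin(55.9°) = 3478 m
net slip = dip-slip / sin(rake) = 3478 / sin(56°) = 4195 m
rate = 4195 m / 11.6 Ma = 0.000362 m/yr = 362 m/Myr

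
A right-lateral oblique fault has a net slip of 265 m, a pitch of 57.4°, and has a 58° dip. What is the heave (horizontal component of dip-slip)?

118 m

dip-slip = net slip × sin(rake) = 265 m × sin(57.4°) = 223.2 m
heave = dip-slip × cos(dip) = 223.2 × cos(58°) = 118 m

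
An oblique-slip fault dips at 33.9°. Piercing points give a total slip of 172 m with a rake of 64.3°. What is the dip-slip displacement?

dip-slip = net slip × sin(rake) = 172 m × sin(64.3°) = 155 m

155 m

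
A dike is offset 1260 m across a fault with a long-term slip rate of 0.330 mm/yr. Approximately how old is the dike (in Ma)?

3.82 Ma

age = offset / rate = 1260 m / (0.330 mm/yr) = 3.82e+06 yr = 3.82 Ma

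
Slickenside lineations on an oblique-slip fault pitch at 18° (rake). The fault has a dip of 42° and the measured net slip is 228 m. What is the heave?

dip-slip = net slip × sin(rake) = 228 m × sin(18°) = 70.46 m
heave = dip-slip × cos(dip) = 70.46 × cos(42°) = 52.4 m

52.4 m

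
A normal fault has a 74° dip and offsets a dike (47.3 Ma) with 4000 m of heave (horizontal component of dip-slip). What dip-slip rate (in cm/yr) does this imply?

0.0307 cm/yr

dip-slip = heave / cos(dip) = 4000 m / cos(74°) = 14510 m
rate = 14510 m / 47.3 Ma = 0.000307 m/yr = 0.0307 cm/yr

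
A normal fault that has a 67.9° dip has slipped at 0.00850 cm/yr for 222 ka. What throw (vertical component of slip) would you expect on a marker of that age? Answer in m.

17.5 m

dip-slip = rate × time = 0.00850 cm/yr × 222 ka = 18.87 m
throw = dip-slip × sin(dip) = 18.87 × sin(67.9°) = 17.5 m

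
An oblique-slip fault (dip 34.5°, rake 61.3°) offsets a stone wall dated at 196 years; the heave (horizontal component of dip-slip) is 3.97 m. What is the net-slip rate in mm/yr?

28 mm/yr

dip-slip = heave / cos(dip) = 3.97 / cos(34.5°) = 4.817 m
net slip = dip-slip / sin(rake) = 4.817 / sin(61.3°) = 5.492 m
rate = 5.492 m / 196 years = 0.0280 m/yr = 28 mm/yr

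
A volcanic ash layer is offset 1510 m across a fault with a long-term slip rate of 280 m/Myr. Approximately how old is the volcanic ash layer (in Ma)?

5.39 Ma

age = offset / rate = 1510 m / (280 m/Myr) = 5.39e+06 yr = 5.39 Ma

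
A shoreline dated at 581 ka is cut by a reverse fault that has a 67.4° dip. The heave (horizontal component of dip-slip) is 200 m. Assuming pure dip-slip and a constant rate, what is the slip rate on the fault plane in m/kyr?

0.896 m/kyr

dip-slip = heave / cos(dip) = 200 m / cos(67.4°) = 520.4 m
rate = 520.4 m / 581 ka = 0.000896 m/yr = 0.896 m/kyr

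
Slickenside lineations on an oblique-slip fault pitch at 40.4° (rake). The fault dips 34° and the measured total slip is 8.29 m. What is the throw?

dip-slip = net slip × sin(rake) = 8.29 m × sin(40.4°) = 5.373 m
throw = dip-slip × sin(dip) = 5.373 × sin(34°) = 3 m

3 m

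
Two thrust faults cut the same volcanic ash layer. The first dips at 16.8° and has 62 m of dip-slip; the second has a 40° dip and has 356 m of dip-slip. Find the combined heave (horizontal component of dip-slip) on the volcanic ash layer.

332 m

heave_A = 62 × cos(16.8°) = 59.35 m
heave_B = 356 × cos(40°) = 272.7 m
total = 59.35 + 272.7 = 332 m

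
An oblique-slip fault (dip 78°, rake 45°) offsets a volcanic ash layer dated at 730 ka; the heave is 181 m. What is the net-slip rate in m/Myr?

1690 m/Myr

dip-slip = heave / cos(dip) = 181 / cos(78°) = 870.6 m
net slip = dip-slip / sin(rake) = 870.6 / sin(45°) = 1231 m
rate = 1231 m / 730 ka = 0.00169 m/yr = 1690 m/Myr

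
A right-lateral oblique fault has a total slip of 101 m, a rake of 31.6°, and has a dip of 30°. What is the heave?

dip-slip = net slip × sin(rake) = 101 m × sin(31.6°) = 52.92 m
heave = dip-slip × cos(dip) = 52.92 × cos(30°) = 45.8 m

45.8 m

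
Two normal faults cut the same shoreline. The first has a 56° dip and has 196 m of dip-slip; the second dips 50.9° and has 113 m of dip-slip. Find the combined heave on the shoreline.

heave_A = 196 × cos(56°) = 109.6 m
heave_B = 113 × cos(50.9°) = 71.27 m
total = 109.6 + 71.27 = 181 m

181 m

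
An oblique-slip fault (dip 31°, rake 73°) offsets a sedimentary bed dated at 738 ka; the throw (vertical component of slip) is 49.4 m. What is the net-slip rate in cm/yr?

0.0136 cm/yr

dip-slip = throw / sin(dip) = 49.4 / sin(31°) = 95.92 m
net slip = dip-slip / sin(rake) = 95.92 / sin(73°) = 100.3 m
rate = 100.3 m / 738 ka = 0.000136 m/yr = 0.0136 cm/yr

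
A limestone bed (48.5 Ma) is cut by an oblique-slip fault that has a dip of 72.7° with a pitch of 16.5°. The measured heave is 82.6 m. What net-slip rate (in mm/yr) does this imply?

dip-slip = heave / cos(dip) = 82.6 / cos(72.7°) = 277.8 m
net slip = dip-slip / sin(rake) = 277.8 / sin(16.5°) = 978 m
rate = 978 m / 48.5 Ma = 0.0000202 m/yr = 0.0202 mm/yr

0.0202 mm/yr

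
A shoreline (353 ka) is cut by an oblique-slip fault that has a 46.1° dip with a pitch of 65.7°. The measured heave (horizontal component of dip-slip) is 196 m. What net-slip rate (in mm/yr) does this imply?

0.879 mm/yr

dip-slip = heave / cos(dip) = 196 / cos(46.1°) = 282.7 m
net slip = dip-slip / sin(rake) = 282.7 / sin(65.7°) = 310.1 m
rate = 310.1 m / 353 ka = 0.000879 m/yr = 0.879 mm/yr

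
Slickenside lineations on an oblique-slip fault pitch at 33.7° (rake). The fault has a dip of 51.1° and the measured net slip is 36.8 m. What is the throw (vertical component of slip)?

15.9 m

dip-slip = net slip × sin(rake) = 36.8 m × sin(33.7°) = 20.42 m
throw = dip-slip × sin(dip) = 20.42 × sin(51.1°) = 15.9 m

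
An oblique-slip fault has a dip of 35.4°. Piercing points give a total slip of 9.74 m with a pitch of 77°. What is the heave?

7.74 m

dip-slip = net slip × sin(rake) = 9.74 m × sin(77°) = 9.490 m
heave = dip-slip × cos(dip) = 9.490 × cos(35.4°) = 7.74 m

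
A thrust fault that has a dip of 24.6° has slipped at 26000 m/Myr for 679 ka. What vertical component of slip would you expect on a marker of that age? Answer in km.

dip-slip = rate × time = 26000 m/Myr × 679 ka = 17650 m
throw = dip-slip × sin(dip) = 17650 × sin(24.6°) = 7350 m = 7.35 km

7.35 km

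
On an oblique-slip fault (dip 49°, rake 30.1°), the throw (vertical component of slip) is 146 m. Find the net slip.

386 m

dip-slip = throw / sin(dip) = 146 / sin(49°) = 193.5 m
net slip = dip-slip / sin(rake) = 193.5 / sin(30.1°) = 386 m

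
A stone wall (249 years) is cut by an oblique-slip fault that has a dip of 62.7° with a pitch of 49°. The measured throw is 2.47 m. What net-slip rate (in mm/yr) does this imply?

dip-slip = throw / sin(dip) = 2.47 / sin(62.7°) = 2.780 m
net slip = dip-slip / sin(rake) = 2.780 / sin(49°) = 3.683 m
rate = 3.683 m / 249 years = 0.0148 m/yr = 14.8 mm/yr

14.8 mm/yr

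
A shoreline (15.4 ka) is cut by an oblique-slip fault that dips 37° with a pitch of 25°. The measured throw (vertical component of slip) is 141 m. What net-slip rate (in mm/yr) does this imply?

dip-slip = throw / sin(dip) = 141 / sin(37°) = 234.3 m
net slip = dip-slip / sin(rake) = 234.3 / sin(25°) = 554.4 m
rate = 554.4 m / 15.4 ka = 0.0360 m/yr = 36 mm/yr

36 mm/yr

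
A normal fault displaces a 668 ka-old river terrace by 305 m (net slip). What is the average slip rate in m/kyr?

rate = 305 m / 668 ka = 0.000457 m/yr = 0.457 m/kyr

0.457 m/kyr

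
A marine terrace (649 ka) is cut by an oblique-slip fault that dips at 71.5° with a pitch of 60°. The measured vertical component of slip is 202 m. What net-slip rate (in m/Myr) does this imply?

379 m/Myr

dip-slip = throw / sin(dip) = 202 / sin(71.5°) = 213 m
net slip = dip-slip / sin(rake) = 213 / sin(60°) = 246 m
rate = 246 m / 649 ka = 0.000379 m/yr = 379 m/Myr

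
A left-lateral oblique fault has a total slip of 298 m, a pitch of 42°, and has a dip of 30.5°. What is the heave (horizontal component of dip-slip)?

172 m

dip-slip = net slip × sin(rake) = 298 m × sin(42°) = 199.4 m
heave = dip-slip × cos(dip) = 199.4 × cos(30.5°) = 172 m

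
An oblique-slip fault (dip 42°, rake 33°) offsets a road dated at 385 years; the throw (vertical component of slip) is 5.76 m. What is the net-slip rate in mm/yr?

dip-slip = throw / sin(dip) = 5.76 / sin(42°) = 8.608 m
net slip = dip-slip / sin(rake) = 8.608 / sin(33°) = 15.81 m
rate = 15.81 m / 385 years = 0.0411 m/yr = 41.1 mm/yr

41.1 mm/yr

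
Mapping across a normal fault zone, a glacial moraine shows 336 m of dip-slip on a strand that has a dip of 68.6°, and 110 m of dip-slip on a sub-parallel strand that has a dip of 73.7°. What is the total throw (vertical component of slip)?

throw_A = 336 × sin(68.6°) = 312.8 m
throw_B = 110 × sin(73.7°) = 105.6 m
total = 312.8 + 105.6 = 418 m

418 m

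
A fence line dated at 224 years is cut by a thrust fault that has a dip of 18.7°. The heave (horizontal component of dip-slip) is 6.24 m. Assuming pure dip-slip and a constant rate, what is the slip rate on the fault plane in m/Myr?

29400 m/Myr

dip-slip = heave / cos(dip) = 6.24 m / cos(18.7°) = 6.588 m
rate = 6.588 m / 224 years = 0.0294 m/yr = 29400 m/Myr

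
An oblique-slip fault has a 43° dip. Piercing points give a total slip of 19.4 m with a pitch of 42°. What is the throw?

8.85 m

dip-slip = net slip × sin(rake) = 19.4 m × sin(42°) = 12.98 m
throw = dip-slip × sin(dip) = 12.98 × sin(43°) = 8.85 m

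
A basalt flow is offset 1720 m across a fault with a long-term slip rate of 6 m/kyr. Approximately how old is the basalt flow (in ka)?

287 ka

age = offset / rate = 1720 m / (6 m/kyr) = 287000 yr = 287 ka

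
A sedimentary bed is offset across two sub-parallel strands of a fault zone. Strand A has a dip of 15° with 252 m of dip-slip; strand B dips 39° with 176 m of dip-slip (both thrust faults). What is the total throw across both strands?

throw_A = 252 × sin(15°) = 65.22 m
throw_B = 176 × sin(39°) = 110.8 m
total = 65.22 + 110.8 = 176 m

176 m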